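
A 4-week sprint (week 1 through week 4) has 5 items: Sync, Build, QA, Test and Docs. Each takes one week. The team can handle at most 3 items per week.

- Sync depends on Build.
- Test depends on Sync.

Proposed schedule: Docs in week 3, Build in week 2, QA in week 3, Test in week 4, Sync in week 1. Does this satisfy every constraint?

No — it violates: Sync depends on Build

Test depends on Sync — holds.
The team can handle at most 3 items per week — holds.
Sync depends on Build — violated.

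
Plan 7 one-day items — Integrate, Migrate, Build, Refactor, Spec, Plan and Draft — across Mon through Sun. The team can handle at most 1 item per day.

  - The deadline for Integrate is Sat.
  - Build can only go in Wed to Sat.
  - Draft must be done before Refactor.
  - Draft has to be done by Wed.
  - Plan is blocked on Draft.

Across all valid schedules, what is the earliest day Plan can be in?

Tue

Precedence pushes Plan to at least Tue.
Plan at Tue is achievable: Plan in Tue; Refactor in Fri; Migrate in Sat; Build in Wed; Spec in Sun; Draft in Mon; Integrate in Thu.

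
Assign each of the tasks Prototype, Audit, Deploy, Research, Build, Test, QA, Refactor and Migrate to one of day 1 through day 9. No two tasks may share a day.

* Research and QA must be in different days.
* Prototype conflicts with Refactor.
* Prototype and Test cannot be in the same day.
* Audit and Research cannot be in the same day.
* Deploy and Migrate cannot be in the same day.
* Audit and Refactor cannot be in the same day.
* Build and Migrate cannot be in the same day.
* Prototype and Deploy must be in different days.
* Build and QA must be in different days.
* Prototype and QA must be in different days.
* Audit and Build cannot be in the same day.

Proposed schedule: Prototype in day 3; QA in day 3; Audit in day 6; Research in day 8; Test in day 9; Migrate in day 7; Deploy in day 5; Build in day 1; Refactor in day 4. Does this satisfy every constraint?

Audit and Build cannot be in the same day — holds.
Build and QA must be in different days — holds.
Prototype and Test cannot be in the same day — holds.
Audit and Refactor cannot be in the same day — holds.
Build and Migrate cannot be in the same day — holds.
Prototype and QA must be in different days — violated.
Audit and Research cannot be in the same day — holds.
Research and QA must be in different days — holds.
Deploy and Migrate cannot be in the same day — holds.
Prototype and Deploy must be in different days — holds.
Prototype conflicts with Refactor — holds.
No two tasks may share a day — violated.

No. Prototype and QA must be in different days is not satisfied.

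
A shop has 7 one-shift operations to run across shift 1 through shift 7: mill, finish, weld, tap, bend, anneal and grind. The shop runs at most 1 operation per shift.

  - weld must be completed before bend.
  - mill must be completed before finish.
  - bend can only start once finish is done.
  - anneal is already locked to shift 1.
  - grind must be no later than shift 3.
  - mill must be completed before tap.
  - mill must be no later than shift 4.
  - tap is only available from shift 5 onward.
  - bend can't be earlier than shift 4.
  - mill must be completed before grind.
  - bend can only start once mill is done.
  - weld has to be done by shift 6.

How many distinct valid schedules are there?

Splitting on finish: it can be shift 4 (3), shift 5 (2), shift 6 (1). Listing each branch's schedules as (mill, weld, tap, bend, anneal, grind) by shift number:
finish=shift 4: (2,5,6,7,1,3) (2,5,7,6,1,3) (2,6,5,7,1,3) — 3.
finish=shift 5: (2,4,6,7,1,3) (2,4,7,6,1,3) — 2.
finish=shift 6: (2,4,5,7,1,3) — 1.
Summing: 3 + 2 + 1 = 6.

6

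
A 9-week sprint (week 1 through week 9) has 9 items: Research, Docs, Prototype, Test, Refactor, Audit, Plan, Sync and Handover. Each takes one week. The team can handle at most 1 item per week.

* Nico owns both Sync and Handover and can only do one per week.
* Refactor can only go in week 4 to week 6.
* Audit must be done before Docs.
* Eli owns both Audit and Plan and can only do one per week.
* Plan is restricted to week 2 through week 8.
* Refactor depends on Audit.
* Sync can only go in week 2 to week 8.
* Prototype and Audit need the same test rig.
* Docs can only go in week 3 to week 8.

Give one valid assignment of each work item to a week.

Audit=week 1, Research=week 6, Prototype=week 7, Refactor=week 4, Handover=week 9, Plan=week 2, Test=week 8, Sync=week 5, Docs=week 3

Checking: Audit(week 1) before Refactor(week 4); Audit(week 1) before Docs(week 3); Sync(week 5) != Handover(week 9); Audit(week 1) != Plan(week 2); Prototype(week 7) != Audit(week 1); Sync=week 5 in [week 2,week 8]; Docs=week 3 in [week 3,week 8]; Plan=week 2 in [week 2,week 8]; Refactor=week 4 in [week 4,week 6]; max 1 per week (cap 1).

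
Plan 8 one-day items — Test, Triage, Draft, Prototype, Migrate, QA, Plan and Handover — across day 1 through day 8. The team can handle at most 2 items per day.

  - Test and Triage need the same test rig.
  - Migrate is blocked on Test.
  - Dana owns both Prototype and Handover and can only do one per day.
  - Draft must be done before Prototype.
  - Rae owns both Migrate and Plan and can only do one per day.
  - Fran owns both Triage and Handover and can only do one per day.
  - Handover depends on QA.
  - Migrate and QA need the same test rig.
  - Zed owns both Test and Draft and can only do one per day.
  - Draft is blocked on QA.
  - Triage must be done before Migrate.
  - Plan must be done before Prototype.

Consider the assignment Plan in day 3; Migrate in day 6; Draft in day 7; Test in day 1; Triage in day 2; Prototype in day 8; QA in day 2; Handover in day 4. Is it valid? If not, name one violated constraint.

Migrate is blocked on Test — holds.
Handover depends on QA — holds.
Draft must be done before Prototype — holds.
Test and Triage need the same test rig — holds.
Triage must be done before Migrate — holds.
Rae owns both Migrate and Plan and can only do one per day — holds.
Zed owns both Test and Draft and can only do one per day — holds.
Plan must be done before Prototype — holds.
The team can handle at most 2 items per day — holds.
Fran owns both Triage and Handover and can only do one per day — holds.
Draft is blocked on QA — holds.
Dana owns both Prototype and Handover and can only do one per day — holds.
Migrate and QA need the same test rig — holds.

Yes, all constraints hold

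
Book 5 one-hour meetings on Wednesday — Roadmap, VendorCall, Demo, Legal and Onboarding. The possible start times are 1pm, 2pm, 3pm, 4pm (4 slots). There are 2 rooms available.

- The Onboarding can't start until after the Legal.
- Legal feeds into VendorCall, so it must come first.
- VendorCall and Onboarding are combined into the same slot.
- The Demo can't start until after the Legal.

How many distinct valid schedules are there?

24

Splitting on Roadmap: it can be 1pm (8), 2pm (6), 3pm (5), 4pm (5). Listing each branch's schedules as (VendorCall, Demo, Legal, Onboarding):
Roadmap=1pm: (2pm,3pm,1pm,2pm) (2pm,4pm,1pm,2pm) (3pm,2pm,1pm,3pm) (3pm,4pm,1pm,3pm) (3pm,4pm,2pm,3pm) (4pm,2pm,1pm,4pm) (4pm,3pm,1pm,4pm) (4pm,3pm,2pm,4pm) — 8.
Roadmap=2pm: (3pm,2pm,1pm,3pm) (3pm,4pm,1pm,3pm) (3pm,4pm,2pm,3pm) (4pm,2pm,1pm,4pm) (4pm,3pm,1pm,4pm) (4pm,3pm,2pm,4pm) — 6.
Roadmap=3pm: (2pm,3pm,1pm,2pm) (2pm,4pm,1pm,2pm) (4pm,2pm,1pm,4pm) (4pm,3pm,1pm,4pm) (4pm,3pm,2pm,4pm) — 5.
Roadmap=4pm: (2pm,3pm,1pm,2pm) (2pm,4pm,1pm,2pm) (3pm,2pm,1pm,3pm) (3pm,4pm,1pm,3pm) (3pm,4pm,2pm,3pm) — 5.
Summing: 8 + 6 + 5 + 5 = 24.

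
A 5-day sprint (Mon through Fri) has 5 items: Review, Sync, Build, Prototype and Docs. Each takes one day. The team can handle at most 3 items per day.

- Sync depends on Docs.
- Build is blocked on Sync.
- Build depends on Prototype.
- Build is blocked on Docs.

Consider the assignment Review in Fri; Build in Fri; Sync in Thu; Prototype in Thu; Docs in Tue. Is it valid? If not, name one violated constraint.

Yes

Build is blocked on Docs — holds.
Build depends on Prototype — holds.
The team can handle at most 3 items per day — holds.
Build is blocked on Sync — holds.
Sync depends on Docs — holds.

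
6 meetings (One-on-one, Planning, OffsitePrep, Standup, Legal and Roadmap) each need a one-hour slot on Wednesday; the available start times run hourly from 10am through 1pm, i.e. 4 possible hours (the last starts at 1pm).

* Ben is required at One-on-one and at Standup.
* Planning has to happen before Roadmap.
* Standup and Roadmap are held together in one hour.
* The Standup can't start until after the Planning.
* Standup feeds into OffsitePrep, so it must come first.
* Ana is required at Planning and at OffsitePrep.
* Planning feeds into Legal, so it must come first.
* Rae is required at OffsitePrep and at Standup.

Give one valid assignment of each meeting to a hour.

Standup -> 11am, Legal -> 11am, One-on-one -> 10am, OffsitePrep -> 12pm, Planning -> 10am, Roadmap -> 11am

Checking: Planning(10am) before Standup(11am); Standup(11am) before OffsitePrep(12pm); Planning(10am) before Roadmap(11am); Planning(10am) before Legal(11am); OffsitePrep(12pm) != Standup(11am); One-on-one(10am) != Standup(11am); Planning(10am) != OffsitePrep(12pm); Standup = Roadmap = 11am.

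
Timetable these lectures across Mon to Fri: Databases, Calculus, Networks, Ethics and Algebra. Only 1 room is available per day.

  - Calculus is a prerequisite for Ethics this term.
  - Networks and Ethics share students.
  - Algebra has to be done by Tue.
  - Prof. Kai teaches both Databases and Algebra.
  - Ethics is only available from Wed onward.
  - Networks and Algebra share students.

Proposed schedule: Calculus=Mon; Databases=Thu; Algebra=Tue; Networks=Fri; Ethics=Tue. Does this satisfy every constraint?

Prof. Kai teaches both Databases and Algebra — holds.
Algebra has to be done by Tue — holds.
Ethics is only available from Wed onward — violated.
Calculus is a prerequisite for Ethics this term — holds.
Networks and Algebra share students — holds.
Only 1 room is available per day — violated.
Networks and Ethics share students — holds.

No. Ethics is only available from Wed onward is not satisfied.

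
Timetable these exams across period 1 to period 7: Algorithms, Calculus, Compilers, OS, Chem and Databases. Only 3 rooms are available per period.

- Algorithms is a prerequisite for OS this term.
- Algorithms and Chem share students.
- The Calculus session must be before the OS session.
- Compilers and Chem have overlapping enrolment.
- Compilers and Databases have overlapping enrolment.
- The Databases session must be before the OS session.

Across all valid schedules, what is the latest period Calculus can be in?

period 6

Downstream work caps Calculus at period 6.
Calculus at period 6 is achievable: Chem=period 3; OS=period 7; Calculus=period 6; Compilers=period 2; Algorithms=period 1; Databases=period 1.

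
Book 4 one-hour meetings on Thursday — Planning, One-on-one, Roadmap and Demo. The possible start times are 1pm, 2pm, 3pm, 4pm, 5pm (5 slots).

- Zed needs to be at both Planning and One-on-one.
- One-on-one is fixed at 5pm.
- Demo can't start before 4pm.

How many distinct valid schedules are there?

Splitting on Planning: it can be 1pm (10), 2pm (10), 3pm (10), 4pm (10). Listing each branch's schedules as (One-on-one, Roadmap, Demo):
Planning=1pm: (5pm,1pm,4pm) (5pm,1pm,5pm) (5pm,2pm,4pm) (5pm,2pm,5pm) (5pm,3pm,4pm) (5pm,3pm,5pm) (5pm,4pm,4pm) (5pm,4pm,5pm) (5pm,5pm,4pm) (5pm,5pm,5pm) — 10.
Planning=2pm: (5pm,1pm,4pm) (5pm,1pm,5pm) (5pm,2pm,4pm) (5pm,2pm,5pm) (5pm,3pm,4pm) (5pm,3pm,5pm) (5pm,4pm,4pm) (5pm,4pm,5pm) (5pm,5pm,4pm) (5pm,5pm,5pm) — 10.
Planning=3pm: (5pm,1pm,4pm) (5pm,1pm,5pm) (5pm,2pm,4pm) (5pm,2pm,5pm) (5pm,3pm,4pm) (5pm,3pm,5pm) (5pm,4pm,4pm) (5pm,4pm,5pm) (5pm,5pm,4pm) (5pm,5pm,5pm) — 10.
Planning=4pm: (5pm,1pm,4pm) (5pm,1pm,5pm) (5pm,2pm,4pm) (5pm,2pm,5pm) (5pm,3pm,4pm) (5pm,3pm,5pm) (5pm,4pm,4pm) (5pm,4pm,5pm) (5pm,5pm,4pm) (5pm,5pm,5pm) — 10.
Summing: 10 + 10 + 10 + 10 = 40.

40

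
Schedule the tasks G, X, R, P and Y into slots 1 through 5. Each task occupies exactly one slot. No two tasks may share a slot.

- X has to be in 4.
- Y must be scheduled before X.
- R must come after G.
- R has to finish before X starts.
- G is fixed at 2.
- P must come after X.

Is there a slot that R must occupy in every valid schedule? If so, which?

3

G is fixed at 2 and must come before R, so R is at least 3.
X is fixed at 4 and must come after R, so R is at most 3.
So R must be 3.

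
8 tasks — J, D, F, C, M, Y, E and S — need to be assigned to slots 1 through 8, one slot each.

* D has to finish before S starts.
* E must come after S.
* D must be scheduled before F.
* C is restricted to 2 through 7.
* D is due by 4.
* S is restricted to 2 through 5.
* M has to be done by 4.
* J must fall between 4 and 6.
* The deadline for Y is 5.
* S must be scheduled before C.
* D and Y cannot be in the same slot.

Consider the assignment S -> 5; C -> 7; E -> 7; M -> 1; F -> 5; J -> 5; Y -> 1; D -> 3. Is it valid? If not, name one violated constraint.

Valid

E must come after S — holds.
J must fall between 4 and 6 — holds.
D has to finish before S starts — holds.
D is due by 4 — holds.
D must be scheduled before F — holds.
S is restricted to 2 through 5 — holds.
M has to be done by 4 — holds.
The deadline for Y is 5 — holds.
S must be scheduled before C — holds.
D and Y cannot be in the same slot — holds.
C is restricted to 2 through 7 — holds.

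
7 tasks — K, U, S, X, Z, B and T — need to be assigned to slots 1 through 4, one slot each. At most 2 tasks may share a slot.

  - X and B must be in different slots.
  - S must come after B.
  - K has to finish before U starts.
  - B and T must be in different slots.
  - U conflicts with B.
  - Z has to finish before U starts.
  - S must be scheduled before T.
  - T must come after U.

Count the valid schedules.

14

Splitting on K: it can be 1 (7), 2 (7). Listing each branch's schedules as (U, S, X, Z, B, T):
K=1: (3,2,3,2,1,4) (3,2,4,2,1,4) (3,3,1,2,2,4) (3,3,2,2,1,4) (3,3,4,1,2,4) (3,3,4,2,1,4) (3,3,4,2,2,4) — 7.
K=2: (3,2,3,1,1,4) (3,2,4,1,1,4) (3,3,1,1,2,4) (3,3,2,1,1,4) (3,3,4,1,1,4) (3,3,4,1,2,4) (3,3,4,2,1,4) — 7.
Summing: 7 + 7 = 14.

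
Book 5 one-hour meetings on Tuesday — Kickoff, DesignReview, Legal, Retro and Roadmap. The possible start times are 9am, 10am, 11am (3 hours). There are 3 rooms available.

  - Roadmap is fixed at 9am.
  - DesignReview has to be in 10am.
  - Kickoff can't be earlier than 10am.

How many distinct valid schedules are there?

17

Splitting on Kickoff: it can be 10am (8), 11am (9). Listing each branch's schedules as (DesignReview, Legal, Retro, Roadmap):
Kickoff=10am: (10am,9am,9am,9am) (10am,9am,10am,9am) (10am,9am,11am,9am) (10am,10am,9am,9am) (10am,10am,11am,9am) (10am,11am,9am,9am) (10am,11am,10am,9am) (10am,11am,11am,9am) — 8.
Kickoff=11am: (10am,9am,9am,9am) (10am,9am,10am,9am) (10am,9am,11am,9am) (10am,10am,9am,9am) (10am,10am,10am,9am) (10am,10am,11am,9am) (10am,11am,9am,9am) (10am,11am,10am,9am) (10am,11am,11am,9am) — 9.
Summing: 8 + 9 = 17.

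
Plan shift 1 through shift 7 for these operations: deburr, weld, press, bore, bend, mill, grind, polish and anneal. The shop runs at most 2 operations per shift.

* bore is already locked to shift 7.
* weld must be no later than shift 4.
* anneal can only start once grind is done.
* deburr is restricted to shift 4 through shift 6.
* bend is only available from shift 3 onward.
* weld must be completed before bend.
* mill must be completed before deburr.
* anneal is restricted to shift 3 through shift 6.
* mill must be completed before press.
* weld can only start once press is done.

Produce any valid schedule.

anneal -> shift 3, bore -> shift 7, polish -> shift 2, press -> shift 2, bend -> shift 4, weld -> shift 3, mill -> shift 1, grind -> shift 1, deburr -> shift 4

Checking: weld(shift 3) before bend(shift 4); mill(shift 1) before deburr(shift 4); grind(shift 1) before anneal(shift 3); press(shift 2) before weld(shift 3); mill(shift 1) before press(shift 2); weld=shift 3 in [shift 1,shift 4]; bore=shift 7 in [shift 7,shift 7]; bend=shift 4 in [shift 3,shift 7]; deburr=shift 4 in [shift 4,shift 6]; anneal=shift 3 in [shift 3,shift 6]; max 2 per shift (cap 2).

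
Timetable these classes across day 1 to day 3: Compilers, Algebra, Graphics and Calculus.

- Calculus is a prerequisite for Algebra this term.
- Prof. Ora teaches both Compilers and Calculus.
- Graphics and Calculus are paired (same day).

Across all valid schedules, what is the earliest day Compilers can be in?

day 1

Compilers at day 1 is achievable: Graphics -> day 2; Algebra -> day 3; Calculus -> day 2; Compilers -> day 1.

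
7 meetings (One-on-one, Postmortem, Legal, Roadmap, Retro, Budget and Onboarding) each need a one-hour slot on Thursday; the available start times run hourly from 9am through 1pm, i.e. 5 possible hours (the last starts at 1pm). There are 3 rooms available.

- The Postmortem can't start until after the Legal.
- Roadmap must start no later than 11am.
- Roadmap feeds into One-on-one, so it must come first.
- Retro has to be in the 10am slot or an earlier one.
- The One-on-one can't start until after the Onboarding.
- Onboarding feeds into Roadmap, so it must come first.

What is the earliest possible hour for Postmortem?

Precedence pushes Postmortem to at least 10am.
Postmortem at 10am is achievable: Budget in 10am; Retro in 9am; Legal in 9am; Postmortem in 10am; Roadmap in 10am; Onboarding in 9am; One-on-one in 11am.

10am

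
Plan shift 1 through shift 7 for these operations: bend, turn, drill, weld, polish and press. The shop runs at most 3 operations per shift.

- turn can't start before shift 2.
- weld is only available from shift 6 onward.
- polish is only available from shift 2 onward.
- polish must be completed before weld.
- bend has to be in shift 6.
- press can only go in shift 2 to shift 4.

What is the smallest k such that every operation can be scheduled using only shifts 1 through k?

6 shifts

The precedence chain requires at least 2 distinct shifts.
With at most 3 per shift and 6 operations, at least 2 shifts are needed.
bend can't be placed before shift 6, so the schedule must run through at least shift 6.
6 works (last occupied shift: shift 6): for example drill in shift 1, press in shift 2, weld in shift 6, polish in shift 2, bend in shift 6, turn in shift 2.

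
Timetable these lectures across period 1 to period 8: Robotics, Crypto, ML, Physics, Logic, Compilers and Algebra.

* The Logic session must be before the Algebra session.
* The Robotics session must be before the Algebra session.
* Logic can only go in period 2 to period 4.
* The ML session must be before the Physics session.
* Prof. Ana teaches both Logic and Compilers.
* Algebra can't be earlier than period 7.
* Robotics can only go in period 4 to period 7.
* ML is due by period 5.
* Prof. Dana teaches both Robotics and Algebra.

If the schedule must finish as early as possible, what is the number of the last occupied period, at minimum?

The precedence chain requires at least 2 distinct periods.
Algebra can't be placed before period 7, so the schedule must run through at least period 7.
7 works (last occupied period: period 7): for example Crypto in period 1, Physics in period 2, Algebra in period 7, Compilers in period 1, Robotics in period 4, ML in period 1, Logic in period 2.

period 7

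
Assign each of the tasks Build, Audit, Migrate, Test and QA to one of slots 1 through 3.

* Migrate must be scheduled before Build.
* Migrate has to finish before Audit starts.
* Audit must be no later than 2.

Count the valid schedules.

18

Splitting on Build: it can be 2 (9), 3 (9). Listing each branch's schedules as (Audit, Migrate, Test, QA):
Build=2: (2,1,1,1) (2,1,1,2) (2,1,1,3) (2,1,2,1) (2,1,2,2) (2,1,2,3) (2,1,3,1) (2,1,3,2) (2,1,3,3) — 9.
Build=3: (2,1,1,1) (2,1,1,2) (2,1,1,3) (2,1,2,1) (2,1,2,2) (2,1,2,3) (2,1,3,1) (2,1,3,2) (2,1,3,3) — 9.
Summing: 9 + 9 = 18.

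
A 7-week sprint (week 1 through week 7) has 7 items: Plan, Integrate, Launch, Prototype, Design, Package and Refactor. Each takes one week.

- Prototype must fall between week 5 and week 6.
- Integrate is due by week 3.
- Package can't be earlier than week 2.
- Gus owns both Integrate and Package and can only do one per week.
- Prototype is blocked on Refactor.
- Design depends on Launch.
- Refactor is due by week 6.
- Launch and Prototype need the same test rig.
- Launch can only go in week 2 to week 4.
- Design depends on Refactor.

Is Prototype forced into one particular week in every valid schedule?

Prototype can be week 5 (e.g. Plan=week 1; Refactor=week 1; Launch=week 2; Integrate=week 1; Package=week 2; Design=week 3; Prototype=week 5) or week 6 (e.g. Refactor in week 1, Design in week 3, Prototype in week 6, Integrate in week 1, Package in week 2, Plan in week 1, Launch in week 2).

No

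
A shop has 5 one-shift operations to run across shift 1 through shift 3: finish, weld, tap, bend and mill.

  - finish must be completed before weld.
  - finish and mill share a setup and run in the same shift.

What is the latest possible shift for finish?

Downstream work caps finish at shift 2.
finish at shift 2 is achievable: mill=shift 2, bend=shift 1, finish=shift 2, weld=shift 3, tap=shift 1.

shift 2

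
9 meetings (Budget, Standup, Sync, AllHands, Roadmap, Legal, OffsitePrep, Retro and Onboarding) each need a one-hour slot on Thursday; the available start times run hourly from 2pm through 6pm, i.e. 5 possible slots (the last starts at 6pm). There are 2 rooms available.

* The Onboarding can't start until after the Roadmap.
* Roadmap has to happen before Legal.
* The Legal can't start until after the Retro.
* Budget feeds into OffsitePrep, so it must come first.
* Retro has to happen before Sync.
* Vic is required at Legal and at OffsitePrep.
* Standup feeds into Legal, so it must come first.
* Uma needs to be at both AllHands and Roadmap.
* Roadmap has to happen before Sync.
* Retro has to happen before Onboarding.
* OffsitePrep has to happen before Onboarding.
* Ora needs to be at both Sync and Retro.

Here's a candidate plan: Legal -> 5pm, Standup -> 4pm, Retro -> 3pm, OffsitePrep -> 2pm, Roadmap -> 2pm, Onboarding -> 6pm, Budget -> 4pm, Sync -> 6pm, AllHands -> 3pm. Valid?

Retro has to happen before Onboarding — holds.
OffsitePrep has to happen before Onboarding — holds.
Uma needs to be at both AllHands and Roadmap — holds.
Budget feeds into OffsitePrep, so it must come first — violated.
Standup feeds into Legal, so it must come first — holds.
The Onboarding can't start until after the Roadmap — holds.
Vic is required at Legal and at OffsitePrep — holds.
The Legal can't start until after the Retro — holds.
There are 2 rooms available — holds.
Roadmap has to happen before Sync — holds.
Ora needs to be at both Sync and Retro — holds.
Retro has to happen before Sync — holds.
Roadmap has to happen before Legal — holds.

No — it violates: Budget feeds into OffsitePrep, so it must come first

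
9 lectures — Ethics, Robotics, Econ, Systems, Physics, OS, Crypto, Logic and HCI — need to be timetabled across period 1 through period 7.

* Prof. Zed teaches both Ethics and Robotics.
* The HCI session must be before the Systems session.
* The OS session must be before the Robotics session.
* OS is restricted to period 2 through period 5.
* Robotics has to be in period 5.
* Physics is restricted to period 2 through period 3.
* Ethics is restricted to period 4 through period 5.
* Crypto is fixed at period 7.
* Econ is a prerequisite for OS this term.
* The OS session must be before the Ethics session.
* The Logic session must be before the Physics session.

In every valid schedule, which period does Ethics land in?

Ethics's window is period 4–period 5.
Robotics is fixed at period 5, and Ethics can't share a period with Robotics.
So Ethics must be period 4.

period 4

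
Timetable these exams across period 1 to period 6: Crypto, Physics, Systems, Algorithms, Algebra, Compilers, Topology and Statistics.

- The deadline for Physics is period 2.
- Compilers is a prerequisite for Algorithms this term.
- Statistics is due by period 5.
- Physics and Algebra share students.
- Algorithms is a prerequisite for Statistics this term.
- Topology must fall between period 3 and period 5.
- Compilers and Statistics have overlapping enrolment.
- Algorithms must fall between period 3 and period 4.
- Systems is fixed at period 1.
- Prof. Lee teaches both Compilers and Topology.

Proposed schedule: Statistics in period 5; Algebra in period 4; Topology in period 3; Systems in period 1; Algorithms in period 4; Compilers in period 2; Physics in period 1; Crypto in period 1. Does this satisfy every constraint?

Valid

Compilers and Statistics have overlapping enrolment — holds.
Compilers is a prerequisite for Algorithms this term — holds.
Statistics is due by period 5 — holds.
Algorithms must fall between period 3 and period 4 — holds.
Prof. Lee teaches both Compilers and Topology — holds.
Physics and Algebra share students — holds.
The deadline for Physics is period 2 — holds.
Algorithms is a prerequisite for Statistics this term — holds.
Topology must fall between period 3 and period 5 — holds.
Systems is fixed at period 1 — holds.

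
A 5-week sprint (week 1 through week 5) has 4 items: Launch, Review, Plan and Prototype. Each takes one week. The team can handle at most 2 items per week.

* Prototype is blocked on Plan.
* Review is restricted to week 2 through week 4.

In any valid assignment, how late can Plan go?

week 4

Downstream work caps Plan at week 4.
Plan at week 4 is achievable: Launch=week 1; Review=week 2; Prototype=week 5; Plan=week 4.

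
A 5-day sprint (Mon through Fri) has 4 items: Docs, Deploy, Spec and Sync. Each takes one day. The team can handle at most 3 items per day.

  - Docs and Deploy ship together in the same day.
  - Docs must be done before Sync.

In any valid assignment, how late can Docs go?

Thu

Downstream work caps Docs at Thu.
Docs at Thu is achievable: Deploy -> Thu; Sync -> Fri; Spec -> Mon; Docs -> Thu.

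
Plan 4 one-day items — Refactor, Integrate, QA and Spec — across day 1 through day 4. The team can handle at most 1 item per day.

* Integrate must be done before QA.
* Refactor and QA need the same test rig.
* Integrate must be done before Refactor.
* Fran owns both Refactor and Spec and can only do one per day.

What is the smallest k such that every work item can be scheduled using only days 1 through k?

The precedence chain requires at least 2 distinct days.
With at most 1 per day and 4 work items, at least 4 days are needed.
4 works (last occupied day: day 4): for example Integrate in day 1, Spec in day 4, Refactor in day 2, QA in day 3.

4 days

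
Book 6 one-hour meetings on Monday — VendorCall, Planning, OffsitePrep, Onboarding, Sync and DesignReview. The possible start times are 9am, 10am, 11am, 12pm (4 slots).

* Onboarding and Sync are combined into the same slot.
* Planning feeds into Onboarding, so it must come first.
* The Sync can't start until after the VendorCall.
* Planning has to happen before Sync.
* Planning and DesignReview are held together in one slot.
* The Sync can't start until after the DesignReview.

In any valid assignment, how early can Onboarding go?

10am

Precedence pushes Onboarding to at least 10am.
Onboarding at 10am is achievable: Planning -> 9am; Sync -> 10am; OffsitePrep -> 9am; VendorCall -> 9am; Onboarding -> 10am; DesignReview -> 9am.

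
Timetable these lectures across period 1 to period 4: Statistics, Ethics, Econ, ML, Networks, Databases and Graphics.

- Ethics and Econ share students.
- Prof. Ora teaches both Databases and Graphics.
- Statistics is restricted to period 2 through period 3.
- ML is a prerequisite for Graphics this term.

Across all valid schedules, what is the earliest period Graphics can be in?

Precedence pushes Graphics to at least period 2.
Graphics at period 2 is achievable: Databases in period 1; Statistics in period 2; Ethics in period 1; Econ in period 2; Graphics in period 2; Networks in period 1; ML in period 1.

period 2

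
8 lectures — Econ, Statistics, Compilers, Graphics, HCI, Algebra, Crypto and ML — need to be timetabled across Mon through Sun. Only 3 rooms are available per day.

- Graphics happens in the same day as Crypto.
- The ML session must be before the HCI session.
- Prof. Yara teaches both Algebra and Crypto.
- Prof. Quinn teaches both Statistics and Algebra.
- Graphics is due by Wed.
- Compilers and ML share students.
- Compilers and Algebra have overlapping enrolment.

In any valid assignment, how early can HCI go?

Precedence pushes HCI to at least Tue.
HCI at Tue is achievable: Statistics -> Tue, Crypto -> Mon, Econ -> Tue, HCI -> Tue, Graphics -> Mon, Algebra -> Thu, Compilers -> Wed, ML -> Mon.

Tue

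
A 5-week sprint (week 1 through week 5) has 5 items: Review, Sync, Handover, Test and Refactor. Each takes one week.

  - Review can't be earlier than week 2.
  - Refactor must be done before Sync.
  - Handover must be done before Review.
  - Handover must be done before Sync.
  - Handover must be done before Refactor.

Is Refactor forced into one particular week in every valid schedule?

Refactor can be week 2 (e.g. Test in week 1, Refactor in week 2, Handover in week 1, Review in week 2, Sync in week 3) or week 3 (e.g. Test=week 1; Handover=week 1; Sync=week 4; Refactor=week 3; Review=week 2).

No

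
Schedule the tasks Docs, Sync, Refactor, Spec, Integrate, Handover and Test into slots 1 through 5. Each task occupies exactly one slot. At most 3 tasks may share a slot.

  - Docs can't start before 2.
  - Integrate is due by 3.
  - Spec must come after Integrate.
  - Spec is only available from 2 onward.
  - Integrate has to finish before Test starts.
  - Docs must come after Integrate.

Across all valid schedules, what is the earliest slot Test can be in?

Precedence pushes Test to at least 2.
Test at 2 is achievable: Handover -> 3, Sync -> 1, Integrate -> 1, Docs -> 2, Spec -> 2, Refactor -> 1, Test -> 2.

2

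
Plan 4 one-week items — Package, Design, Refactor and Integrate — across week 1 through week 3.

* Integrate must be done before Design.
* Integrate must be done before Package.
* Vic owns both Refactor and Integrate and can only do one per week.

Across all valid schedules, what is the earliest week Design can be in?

week 2

Precedence pushes Design to at least week 2.
Design at week 2 is achievable: Package -> week 2, Integrate -> week 1, Refactor -> week 2, Design -> week 2.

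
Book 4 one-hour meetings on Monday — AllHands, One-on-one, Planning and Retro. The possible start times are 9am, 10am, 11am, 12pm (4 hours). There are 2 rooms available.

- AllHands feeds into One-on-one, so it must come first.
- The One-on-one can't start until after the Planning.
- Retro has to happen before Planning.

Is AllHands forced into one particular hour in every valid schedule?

AllHands can be 9am (e.g. One-on-one in 11am, AllHands in 9am, Retro in 9am, Planning in 10am) or 10am (e.g. AllHands=10am; Retro=9am; Planning=10am; One-on-one=11am).

No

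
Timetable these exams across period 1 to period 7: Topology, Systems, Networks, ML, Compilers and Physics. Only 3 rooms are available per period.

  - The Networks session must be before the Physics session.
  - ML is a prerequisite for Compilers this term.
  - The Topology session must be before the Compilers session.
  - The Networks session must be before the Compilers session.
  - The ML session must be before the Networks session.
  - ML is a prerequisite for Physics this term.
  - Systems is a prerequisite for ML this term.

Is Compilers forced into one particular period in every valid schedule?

Compilers can be period 4 (e.g. Physics -> period 4, Networks -> period 3, Compilers -> period 4, Systems -> period 1, Topology -> period 1, ML -> period 2) or period 5 (e.g. ML in period 2; Systems in period 1; Physics in period 4; Compilers in period 5; Topology in period 1; Networks in period 3).

No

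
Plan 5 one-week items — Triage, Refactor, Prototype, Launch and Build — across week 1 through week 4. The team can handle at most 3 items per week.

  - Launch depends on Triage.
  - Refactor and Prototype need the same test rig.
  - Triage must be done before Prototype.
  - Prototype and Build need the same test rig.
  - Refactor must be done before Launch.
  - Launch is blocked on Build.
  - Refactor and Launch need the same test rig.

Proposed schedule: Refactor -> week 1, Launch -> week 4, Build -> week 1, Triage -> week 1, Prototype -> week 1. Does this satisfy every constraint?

Prototype and Build need the same test rig — violated.
The team can handle at most 3 items per week — violated.
Launch depends on Triage — holds.
Refactor and Prototype need the same test rig — violated.
Launch is blocked on Build — holds.
Triage must be done before Prototype — violated.
Refactor must be done before Launch — holds.
Refactor and Launch need the same test rig — holds.

No — it violates: Refactor and Prototype need the same test rig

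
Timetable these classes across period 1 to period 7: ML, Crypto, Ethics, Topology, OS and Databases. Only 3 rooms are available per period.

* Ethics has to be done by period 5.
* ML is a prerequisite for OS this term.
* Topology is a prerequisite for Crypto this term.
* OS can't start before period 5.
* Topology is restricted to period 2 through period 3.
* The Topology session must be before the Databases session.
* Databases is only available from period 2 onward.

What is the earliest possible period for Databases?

Databases is available from period 2; precedence pushes Databases to at least period 3.
Databases at period 3 is achievable: ML=period 1, Databases=period 3, Ethics=period 1, Topology=period 2, Crypto=period 3, OS=period 5.

period 3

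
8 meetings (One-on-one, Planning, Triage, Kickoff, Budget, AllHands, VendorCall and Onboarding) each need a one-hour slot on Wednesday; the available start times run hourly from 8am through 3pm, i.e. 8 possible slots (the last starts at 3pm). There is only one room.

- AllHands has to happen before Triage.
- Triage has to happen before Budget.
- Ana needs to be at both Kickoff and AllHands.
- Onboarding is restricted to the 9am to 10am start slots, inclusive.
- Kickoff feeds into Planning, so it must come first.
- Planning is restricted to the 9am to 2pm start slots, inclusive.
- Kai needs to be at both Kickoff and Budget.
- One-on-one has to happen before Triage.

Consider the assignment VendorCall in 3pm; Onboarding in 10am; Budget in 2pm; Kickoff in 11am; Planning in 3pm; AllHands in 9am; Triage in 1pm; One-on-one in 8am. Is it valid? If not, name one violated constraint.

Invalid. Planning is restricted to the 9am to 2pm start slots, inclusive.

Planning is restricted to the 9am to 2pm start slots, inclusive — violated.
Onboarding is restricted to the 9am to 10am start slots, inclusive — holds.
Kickoff feeds into Planning, so it must come first — holds.
AllHands has to happen before Triage — holds.
One-on-one has to happen before Triage — holds.
Ana needs to be at both Kickoff and AllHands — holds.
There is only one room — violated.
Triage has to happen before Budget — holds.
Kai needs to be at both Kickoff and Budget — holds.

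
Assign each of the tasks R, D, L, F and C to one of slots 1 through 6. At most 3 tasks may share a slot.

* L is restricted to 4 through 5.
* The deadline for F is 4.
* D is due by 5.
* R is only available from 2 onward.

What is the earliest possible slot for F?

F's own window allows nothing later than 4.
F at 1 is achievable: F in 1, D in 1, R in 2, L in 4, C in 1.

1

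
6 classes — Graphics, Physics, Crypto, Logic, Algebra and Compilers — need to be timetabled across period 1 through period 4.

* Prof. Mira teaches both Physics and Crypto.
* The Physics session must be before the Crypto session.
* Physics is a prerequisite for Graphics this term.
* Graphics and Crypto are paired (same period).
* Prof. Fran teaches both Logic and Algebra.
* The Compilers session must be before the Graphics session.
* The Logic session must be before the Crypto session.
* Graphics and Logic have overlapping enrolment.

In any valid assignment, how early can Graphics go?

Precedence pushes Graphics to at least period 2.
Graphics at period 2 is achievable: Compilers=period 1; Logic=period 1; Graphics=period 2; Physics=period 1; Algebra=period 2; Crypto=period 2.

period 2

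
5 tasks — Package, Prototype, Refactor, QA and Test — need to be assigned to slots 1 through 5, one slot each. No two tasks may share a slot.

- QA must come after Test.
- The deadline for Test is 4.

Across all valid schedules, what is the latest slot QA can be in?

Precedence pushes QA to at least 2.
QA at 5 is achievable: Package=2; Test=1; Refactor=4; QA=5; Prototype=3.

5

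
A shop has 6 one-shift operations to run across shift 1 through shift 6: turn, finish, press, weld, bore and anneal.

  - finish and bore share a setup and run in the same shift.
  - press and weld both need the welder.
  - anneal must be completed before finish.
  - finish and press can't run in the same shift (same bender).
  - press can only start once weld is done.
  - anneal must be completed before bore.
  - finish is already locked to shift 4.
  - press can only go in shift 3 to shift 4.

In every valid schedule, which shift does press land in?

press's window is shift 3–shift 4.
finish is fixed at shift 4, and press can't share a shift with finish.
So press must be shift 3.

shift 3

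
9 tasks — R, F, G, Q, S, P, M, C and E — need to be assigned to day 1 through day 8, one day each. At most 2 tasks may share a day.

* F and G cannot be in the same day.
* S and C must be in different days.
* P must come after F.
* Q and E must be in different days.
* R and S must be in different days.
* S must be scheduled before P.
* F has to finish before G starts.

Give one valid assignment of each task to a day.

Q=day 3, F=day 1, S=day 1, E=day 5, G=day 2, R=day 3, P=day 2, C=day 4, M=day 4

Checking: F(day 1) before P(day 2); S(day 1) before P(day 2); F(day 1) before G(day 2); S(day 1) != C(day 4); R(day 3) != S(day 1); Q(day 3) != E(day 5); F(day 1) != G(day 2); max 2 per day (cap 2).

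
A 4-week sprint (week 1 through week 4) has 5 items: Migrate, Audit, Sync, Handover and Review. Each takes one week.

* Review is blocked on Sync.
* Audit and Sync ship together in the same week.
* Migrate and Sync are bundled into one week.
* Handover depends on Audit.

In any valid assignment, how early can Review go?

week 2

Precedence pushes Review to at least week 2.
Review at week 2 is achievable: Migrate in week 1, Audit in week 1, Handover in week 2, Review in week 2, Sync in week 1.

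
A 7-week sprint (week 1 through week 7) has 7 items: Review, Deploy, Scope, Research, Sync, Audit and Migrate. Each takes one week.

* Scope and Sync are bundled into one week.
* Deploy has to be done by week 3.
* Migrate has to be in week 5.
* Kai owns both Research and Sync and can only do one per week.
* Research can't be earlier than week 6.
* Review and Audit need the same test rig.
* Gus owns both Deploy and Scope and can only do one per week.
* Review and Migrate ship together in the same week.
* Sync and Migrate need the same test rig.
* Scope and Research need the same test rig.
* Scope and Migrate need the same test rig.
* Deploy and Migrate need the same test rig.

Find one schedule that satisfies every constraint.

Review=week 5, Audit=week 1, Deploy=week 1, Migrate=week 5, Research=week 6, Scope=week 2, Sync=week 2

Checking: Research(week 6) != Sync(week 2); Sync(week 2) != Migrate(week 5); Deploy(week 1) != Migrate(week 5); Scope(week 2) != Research(week 6); Review(week 5) != Audit(week 1); Deploy(week 1) != Scope(week 2); Scope(week 2) != Migrate(week 5); Scope = Sync = week 2; Review = Migrate = week 5; Research=week 6 in [week 6,week 7]; Deploy=week 1 in [week 1,week 3]; Migrate=week 5 in [week 5,week 5].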